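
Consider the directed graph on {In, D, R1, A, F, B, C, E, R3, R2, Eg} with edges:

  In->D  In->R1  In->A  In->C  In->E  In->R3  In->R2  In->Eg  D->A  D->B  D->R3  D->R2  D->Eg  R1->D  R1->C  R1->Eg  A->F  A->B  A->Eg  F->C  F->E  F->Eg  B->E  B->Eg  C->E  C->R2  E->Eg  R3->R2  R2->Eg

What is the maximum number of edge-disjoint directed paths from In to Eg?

6

Assign every edge capacity 1; by Menger, the answer equals the max flow.
Path In→Eg (+1); total 1.
Path In→D→Eg (+1); total 2.
Path In→R1→Eg (+1); total 3.
Path In→A→Eg (+1); total 4.
Path In→E→Eg (+1); total 5.
Path In→R2→Eg (+1); total 6.
No residual In→Eg path; max flow = 6.
Certifying cut of size 6: {E→Eg, In→A, In→D, In→Eg, In→R1, R2→Eg}.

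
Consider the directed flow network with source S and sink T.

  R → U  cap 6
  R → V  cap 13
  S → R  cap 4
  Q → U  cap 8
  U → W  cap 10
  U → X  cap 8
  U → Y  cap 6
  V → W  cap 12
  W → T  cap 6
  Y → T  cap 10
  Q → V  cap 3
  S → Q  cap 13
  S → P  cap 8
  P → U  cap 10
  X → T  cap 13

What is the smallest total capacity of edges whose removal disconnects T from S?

Augment S→P→U→W→T: bottleneck 6, flow now 6.
Augment S→P→U→X→T: bottleneck 2, flow now 8.
Augment S→Q→U→X→T: bottleneck 6, flow now 14.
Augment S→Q→U→Y→T: bottleneck 2, flow now 16.
Augment S→R→U→Y→T: bottleneck 4, flow now 20.
No augmenting path remains; maximum flow = 20.
By max-flow min-cut, the minimum cut capacity equals the max flow.
In the residual graph, reachable from S: {S, P, Q, R, U, V, W}.
Min-cut edges: U→X (8), U→Y (6), W→T (6); capacity 8 + 6 + 6 = 20.

20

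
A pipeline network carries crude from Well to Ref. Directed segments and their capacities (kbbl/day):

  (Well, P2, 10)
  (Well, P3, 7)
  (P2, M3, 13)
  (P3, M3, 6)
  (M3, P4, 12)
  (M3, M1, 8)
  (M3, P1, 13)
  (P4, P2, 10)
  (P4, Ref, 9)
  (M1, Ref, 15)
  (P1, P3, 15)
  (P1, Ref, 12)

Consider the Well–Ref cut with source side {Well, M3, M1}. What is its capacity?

57

Edges leaving {Well, M3, M1}: Well→P2 (10), Well→P3 (7), M3→P4 (12), M3→P1 (13), M1→Ref (15).
Cut capacity = 10 + 7 + 12 + 13 + 15 = 57.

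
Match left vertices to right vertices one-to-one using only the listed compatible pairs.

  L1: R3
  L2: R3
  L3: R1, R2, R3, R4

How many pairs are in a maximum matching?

2

Unit-capacity flow: source→left, listed edges, right→sink; max matching = max flow.
Augmenting path L1→R3 (+1); matched 1.
Augmenting path L3→R1 (+1); matched 2.
No augmenting path remains; maximum matching = 2.
König certificate: {L3, R3} is a vertex cover of size 2 (every listed pair touches it), so no matching can be larger.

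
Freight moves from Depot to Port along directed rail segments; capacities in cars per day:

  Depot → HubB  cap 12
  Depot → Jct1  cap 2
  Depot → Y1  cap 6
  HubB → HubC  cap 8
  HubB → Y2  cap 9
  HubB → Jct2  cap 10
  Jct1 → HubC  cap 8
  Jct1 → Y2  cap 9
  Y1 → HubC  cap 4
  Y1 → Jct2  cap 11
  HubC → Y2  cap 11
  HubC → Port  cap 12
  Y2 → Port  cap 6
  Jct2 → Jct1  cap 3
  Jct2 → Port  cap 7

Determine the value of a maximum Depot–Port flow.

20

Augment Depot→HubB→HubC→Port: bottleneck 8, flow now 8.
Augment Depot→HubB→Y2→Port: bottleneck 4, flow now 12.
Augment Depot→Jct1→HubC→Port: bottleneck 2, flow now 14.
Augment Depot→Y1→HubC→Port: bottleneck 2, flow now 16.
Augment Depot→Y1→Jct2→Port: bottleneck 4, flow now 20.
No augmenting path remains; maximum flow = 20.
In the residual graph, reachable from Depot: {Depot}.
Min-cut edges: Depot→HubB (12), Depot→Jct1 (2), Depot→Y1 (6); capacity 12 + 2 + 6 = 20.
This cut is saturated, so no flow can exceed 20.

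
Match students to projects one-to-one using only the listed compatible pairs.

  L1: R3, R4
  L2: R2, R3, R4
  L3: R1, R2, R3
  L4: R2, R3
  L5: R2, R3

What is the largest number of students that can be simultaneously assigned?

4

Unit-capacity flow: source→left, listed edges, right→sink; max matching = max flow.
Augmenting path L1→R3 (+1); matched 1.
Augmenting path L2→R2 (+1); matched 2.
Augmenting path L3→R1 (+1); matched 3.
Augmenting path L4→R2→L2→R4 (+1); matched 4.
No augmenting path remains; maximum matching = 4.
König certificate: {L3, R2, R3, R4} is a vertex cover of size 4 (every listed pair touches it), so no matching can be larger.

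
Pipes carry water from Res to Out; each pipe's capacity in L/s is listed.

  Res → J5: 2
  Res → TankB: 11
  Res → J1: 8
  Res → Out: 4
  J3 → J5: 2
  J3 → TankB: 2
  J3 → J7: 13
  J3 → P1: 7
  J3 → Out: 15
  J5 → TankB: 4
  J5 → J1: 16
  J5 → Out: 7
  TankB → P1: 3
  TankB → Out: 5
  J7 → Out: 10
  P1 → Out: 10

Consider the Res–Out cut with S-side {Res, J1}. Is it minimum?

No — its capacity is 17, but the minimum cut has capacity 14.

Given cut capacity: 2 + 11 + 4 = 17.
Augment Res→Out: bottleneck 4, flow now 4.
Augment Res→J5→Out: bottleneck 2, flow now 6.
Augment Res→TankB→Out: bottleneck 5, flow now 11.
Augment Res→TankB→P1→Out: bottleneck 3, flow now 14.
No augmenting path remains; maximum flow = 14.
In the residual graph, reachable from Res: {Res, TankB, J1}.
Min-cut edges: Res→J5 (2), Res→Out (4), TankB→P1 (3), TankB→Out (5); capacity 2 + 4 + 3 + 5 = 14.
Cut capacity 17 exceeds the max flow 14, so it is not minimum.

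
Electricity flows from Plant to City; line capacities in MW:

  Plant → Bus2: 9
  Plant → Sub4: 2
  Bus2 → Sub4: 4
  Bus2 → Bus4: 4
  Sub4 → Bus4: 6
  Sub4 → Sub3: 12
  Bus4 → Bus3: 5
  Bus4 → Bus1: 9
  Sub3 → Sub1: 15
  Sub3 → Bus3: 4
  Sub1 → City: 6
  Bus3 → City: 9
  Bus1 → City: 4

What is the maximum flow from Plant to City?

Augment Plant→Bus2→Bus4→Bus3→City: bottleneck 4, flow now 4.
Augment Plant→Sub4→Bus4→Bus3→City: bottleneck 1, flow now 5.
Augment Plant→Sub4→Bus4→Bus1→City: bottleneck 1, flow now 6.
Augment Plant→Bus2→Sub4→Bus4→Bus1→City: bottleneck 3, flow now 9.
Augment Plant→Bus2→Sub4→Sub3→Sub1→City: bottleneck 1, flow now 10.
No augmenting path remains; maximum flow = 10.
In the residual graph, reachable from Plant: {Plant, Bus2}.
Min-cut edges: Plant→Sub4 (2), Bus2→Sub4 (4), Bus2→Bus4 (4); capacity 2 + 4 + 4 = 10.
This cut is saturated, so no flow can exceed 10.

10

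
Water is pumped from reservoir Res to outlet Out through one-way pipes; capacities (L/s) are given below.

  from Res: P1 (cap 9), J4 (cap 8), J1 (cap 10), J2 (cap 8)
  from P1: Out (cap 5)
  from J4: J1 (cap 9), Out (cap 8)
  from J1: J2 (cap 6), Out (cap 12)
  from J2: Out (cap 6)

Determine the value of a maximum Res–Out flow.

29

Augment Res→P1→Out: bottleneck 5, flow now 5.
Augment Res→J4→Out: bottleneck 8, flow now 13.
Augment Res→J1→Out: bottleneck 10, flow now 23.
Augment Res→J2→Out: bottleneck 6, flow now 29.
No augmenting path remains; maximum flow = 29.
In the residual graph, reachable from Res: {Res, P1, J2}.
Min-cut edges: Res→J4 (8), Res→J1 (10), P1→Out (5), J2→Out (6); capacity 8 + 10 + 5 + 6 = 29.
This cut is saturated, so no flow can exceed 29.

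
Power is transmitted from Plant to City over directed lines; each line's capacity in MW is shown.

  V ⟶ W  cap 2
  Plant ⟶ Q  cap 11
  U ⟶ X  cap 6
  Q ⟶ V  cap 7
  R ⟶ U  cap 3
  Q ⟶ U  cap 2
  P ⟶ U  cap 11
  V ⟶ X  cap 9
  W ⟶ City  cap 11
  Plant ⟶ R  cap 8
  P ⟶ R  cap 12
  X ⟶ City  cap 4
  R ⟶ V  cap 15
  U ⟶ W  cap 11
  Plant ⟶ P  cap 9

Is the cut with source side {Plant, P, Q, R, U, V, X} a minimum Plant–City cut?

Given cut capacity: 11 + 2 + 4 = 17.
Augment Plant→P→U→W→City: bottleneck 9, flow now 9.
Augment Plant→Q→U→W→City: bottleneck 2, flow now 11.
Augment Plant→Q→V→X→City: bottleneck 4, flow now 15.
No augmenting path remains; maximum flow = 15.
In the residual graph, reachable from Plant: {Plant, P, Q, R, U, V, W, X}.
Min-cut edges: W→City (11), X→City (4); capacity 11 + 4 = 15.
Cut capacity 17 exceeds the max flow 15, so it is not minimum.

No — its capacity is 17, but the minimum cut has capacity 15.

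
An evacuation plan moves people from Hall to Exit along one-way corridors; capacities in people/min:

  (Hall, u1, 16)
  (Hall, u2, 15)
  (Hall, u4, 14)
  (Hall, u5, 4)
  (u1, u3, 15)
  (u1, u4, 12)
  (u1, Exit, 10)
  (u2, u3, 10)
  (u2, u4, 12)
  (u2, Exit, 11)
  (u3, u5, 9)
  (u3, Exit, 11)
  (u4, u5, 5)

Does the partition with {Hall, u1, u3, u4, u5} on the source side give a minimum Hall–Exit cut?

No — its capacity is 36, but the minimum cut has capacity 31.

Given cut capacity: 15 + 10 + 11 = 36.
Augment Hall→u1→Exit: bottleneck 10, flow now 10.
Augment Hall→u2→Exit: bottleneck 11, flow now 21.
Augment Hall→u1→u3→Exit: bottleneck 6, flow now 27.
Augment Hall→u2→u3→Exit: bottleneck 4, flow now 31.
No augmenting path remains; maximum flow = 31.
In the residual graph, reachable from Hall: {Hall, u4, u5}.
Min-cut edges: Hall→u1 (16), Hall→u2 (15); capacity 16 + 15 = 31.
Cut capacity 36 exceeds the max flow 31, so it is not minimum.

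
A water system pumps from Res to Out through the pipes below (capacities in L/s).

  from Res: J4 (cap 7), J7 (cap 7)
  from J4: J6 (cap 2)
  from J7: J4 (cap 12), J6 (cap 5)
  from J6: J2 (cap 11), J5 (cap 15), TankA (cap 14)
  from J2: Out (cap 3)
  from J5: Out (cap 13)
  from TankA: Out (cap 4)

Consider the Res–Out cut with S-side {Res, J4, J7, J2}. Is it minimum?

Given cut capacity: 2 + 5 + 3 = 10.
Augment Res→J4→J6→J2→Out: bottleneck 2, flow now 2.
Augment Res→J7→J6→J2→Out: bottleneck 1, flow now 3.
Augment Res→J7→J6→J5→Out: bottleneck 4, flow now 7.
No augmenting path remains; maximum flow = 7.
In the residual graph, reachable from Res: {Res, J4, J7}.
Min-cut edges: J4→J6 (2), J7→J6 (5); capacity 2 + 5 = 7.
Cut capacity 10 exceeds the max flow 7, so it is not minimum.

No — its capacity is 10, but the minimum cut has capacity 7.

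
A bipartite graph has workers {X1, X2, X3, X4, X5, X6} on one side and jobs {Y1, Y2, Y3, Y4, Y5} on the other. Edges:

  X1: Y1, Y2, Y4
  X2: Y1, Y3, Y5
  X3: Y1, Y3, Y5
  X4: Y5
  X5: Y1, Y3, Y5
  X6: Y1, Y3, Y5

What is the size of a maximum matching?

Unit-capacity flow: source→left, listed edges, right→sink; max matching = max flow.
Augmenting path X1→Y1 (+1); matched 1.
Augmenting path X2→Y3 (+1); matched 2.
Augmenting path X3→Y5 (+1); matched 3.
Augmenting path X5→Y1→X1→Y2 (+1); matched 4.
No augmenting path remains; maximum matching = 4.
König certificate: {X1, Y1, Y3, Y5} is a vertex cover of size 4 (every listed pair touches it), so no matching can be larger.

4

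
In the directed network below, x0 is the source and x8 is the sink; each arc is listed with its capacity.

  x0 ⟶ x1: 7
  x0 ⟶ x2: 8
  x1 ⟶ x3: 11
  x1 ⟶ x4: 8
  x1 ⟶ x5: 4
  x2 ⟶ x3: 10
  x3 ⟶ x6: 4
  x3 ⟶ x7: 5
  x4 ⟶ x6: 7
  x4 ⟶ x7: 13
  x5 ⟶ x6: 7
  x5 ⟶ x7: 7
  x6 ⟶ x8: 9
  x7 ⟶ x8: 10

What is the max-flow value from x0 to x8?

Augment x0→x1→x3→x6→x8: bottleneck 4, flow now 4.
Augment x0→x1→x3→x7→x8: bottleneck 3, flow now 7.
Augment x0→x2→x3→x7→x8: bottleneck 2, flow now 9.
Augment x0→x2→x3→x1→x4→x6→x8: bottleneck 5, flow now 14. (uses reverse residual edge)
Augment x0→x2→x3→x1→x4→x7→x8: bottleneck 1, flow now 15. (uses reverse residual edge)
No augmenting path remains; maximum flow = 15.
In the residual graph, reachable from x0: {x0}.
Min-cut edges: x0→x1 (7), x0→x2 (8); capacity 7 + 8 = 15.
This cut is saturated, so no flow can exceed 15.

15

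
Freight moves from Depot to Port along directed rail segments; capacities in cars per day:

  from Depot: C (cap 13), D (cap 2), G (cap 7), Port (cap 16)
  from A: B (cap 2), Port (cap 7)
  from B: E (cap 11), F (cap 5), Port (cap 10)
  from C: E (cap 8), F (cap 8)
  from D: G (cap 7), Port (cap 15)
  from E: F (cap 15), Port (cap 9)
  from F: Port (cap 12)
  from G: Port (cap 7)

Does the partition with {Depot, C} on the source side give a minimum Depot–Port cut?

No — its capacity is 41, but the minimum cut has capacity 38.

Given cut capacity: 2 + 7 + 16 + 8 + 8 = 41.
Augment Depot→Port: bottleneck 16, flow now 16.
Augment Depot→D→Port: bottleneck 2, flow now 18.
Augment Depot→G→Port: bottleneck 7, flow now 25.
Augment Depot→C→E→Port: bottleneck 8, flow now 33.
Augment Depot→C→F→Port: bottleneck 5, flow now 38.
No augmenting path remains; maximum flow = 38.
In the residual graph, reachable from Depot: {Depot}.
Min-cut edges: Depot→C (13), Depot→D (2), Depot→G (7), Depot→Port (16); capacity 13 + 2 + 7 + 16 = 38.
Cut capacity 41 exceeds the max flow 38, so it is not minimum.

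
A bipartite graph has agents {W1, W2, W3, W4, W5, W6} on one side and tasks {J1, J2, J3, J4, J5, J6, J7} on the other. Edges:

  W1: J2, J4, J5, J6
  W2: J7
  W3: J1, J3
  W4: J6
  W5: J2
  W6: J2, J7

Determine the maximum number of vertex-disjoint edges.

Unit-capacity flow: source→left, listed edges, right→sink; max matching = max flow.
Augmenting path W1→J2 (+1); matched 1.
Augmenting path W2→J7 (+1); matched 2.
Augmenting path W3→J1 (+1); matched 3.
Augmenting path W4→J6 (+1); matched 4.
Augmenting path W5→J2→W1→J4 (+1); matched 5.
No augmenting path remains; maximum matching = 5.
König certificate: {W1, W3, W4, J2, J7} is a vertex cover of size 5 (every listed pair touches it), so no matching can be larger.

5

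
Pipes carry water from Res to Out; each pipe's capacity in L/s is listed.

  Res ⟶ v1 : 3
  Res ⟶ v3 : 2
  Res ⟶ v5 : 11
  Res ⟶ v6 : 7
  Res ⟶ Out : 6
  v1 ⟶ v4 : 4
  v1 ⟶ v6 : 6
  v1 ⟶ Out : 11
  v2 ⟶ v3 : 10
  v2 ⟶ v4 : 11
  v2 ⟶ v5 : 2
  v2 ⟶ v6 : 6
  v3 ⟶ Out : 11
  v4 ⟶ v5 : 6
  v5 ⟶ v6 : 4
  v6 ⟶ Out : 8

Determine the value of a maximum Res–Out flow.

Augment Res→Out: bottleneck 6, flow now 6.
Augment Res→v1→Out: bottleneck 3, flow now 9.
Augment Res→v3→Out: bottleneck 2, flow now 11.
Augment Res→v6→Out: bottleneck 7, flow now 18.
Augment Res→v5→v6→Out: bottleneck 1, flow now 19.
No augmenting path remains; maximum flow = 19.
In the residual graph, reachable from Res: {Res, v5, v6}.
Min-cut edges: Res→v1 (3), Res→v3 (2), Res→Out (6), v6→Out (8); capacity 3 + 2 + 6 + 8 = 19.
This cut is saturated, so no flow can exceed 19.

19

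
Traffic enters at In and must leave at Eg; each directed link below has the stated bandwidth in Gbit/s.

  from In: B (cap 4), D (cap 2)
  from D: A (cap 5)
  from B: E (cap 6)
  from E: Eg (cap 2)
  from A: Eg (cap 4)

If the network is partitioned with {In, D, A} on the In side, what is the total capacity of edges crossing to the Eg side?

Edges leaving {In, D, A}: In→B (4), A→Eg (4).
Cut capacity = 4 + 4 = 8.

8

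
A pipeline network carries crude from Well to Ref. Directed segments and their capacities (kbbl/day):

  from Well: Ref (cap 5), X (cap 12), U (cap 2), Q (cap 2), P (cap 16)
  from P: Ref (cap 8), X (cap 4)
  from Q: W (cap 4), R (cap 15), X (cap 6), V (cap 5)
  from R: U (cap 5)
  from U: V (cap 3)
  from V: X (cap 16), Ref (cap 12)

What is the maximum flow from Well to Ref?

Augment Well→Ref: bottleneck 5, flow now 5.
Augment Well→P→Ref: bottleneck 8, flow now 13.
Augment Well→Q→V→Ref: bottleneck 2, flow now 15.
Augment Well→U→V→Ref: bottleneck 2, flow now 17.
No augmenting path remains; maximum flow = 17.
In the residual graph, reachable from Well: {Well, P, X}.
Min-cut edges: Well→Q (2), Well→U (2), Well→Ref (5), P→Ref (8); capacity 2 + 2 + 5 + 8 = 17.
This cut is saturated, so no flow can exceed 17.

17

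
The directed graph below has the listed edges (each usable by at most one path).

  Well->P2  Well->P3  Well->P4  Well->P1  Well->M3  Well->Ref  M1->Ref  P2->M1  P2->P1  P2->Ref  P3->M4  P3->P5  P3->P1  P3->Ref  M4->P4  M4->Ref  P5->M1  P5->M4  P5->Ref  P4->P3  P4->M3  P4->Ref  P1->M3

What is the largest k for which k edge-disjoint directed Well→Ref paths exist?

Assign every edge capacity 1; by Menger, the answer equals the max flow.
Path Well→Ref (+1); total 1.
Path Well→P2→Ref (+1); total 2.
Path Well→P3→Ref (+1); total 3.
Path Well→P4→Ref (+1); total 4.
No residual Well→Ref path; max flow = 4.
Certifying cut of size 4: {Well→P2, Well→P3, Well→P4, Well→Ref}.

4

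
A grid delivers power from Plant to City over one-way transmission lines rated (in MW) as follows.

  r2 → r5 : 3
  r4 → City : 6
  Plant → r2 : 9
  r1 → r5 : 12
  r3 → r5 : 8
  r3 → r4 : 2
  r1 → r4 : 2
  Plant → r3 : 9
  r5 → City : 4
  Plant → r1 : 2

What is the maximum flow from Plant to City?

Augment Plant→r1→r4→City: bottleneck 2, flow now 2.
Augment Plant→r2→r5→City: bottleneck 3, flow now 5.
Augment Plant→r3→r4→City: bottleneck 2, flow now 7.
Augment Plant→r3→r5→City: bottleneck 1, flow now 8.
No augmenting path remains; maximum flow = 8.
In the residual graph, reachable from Plant: {Plant, r2, r3, r5}.
Min-cut edges: Plant→r1 (2), r3→r4 (2), r5→City (4); capacity 2 + 2 + 4 = 8.
This cut is saturated, so no flow can exceed 8.

8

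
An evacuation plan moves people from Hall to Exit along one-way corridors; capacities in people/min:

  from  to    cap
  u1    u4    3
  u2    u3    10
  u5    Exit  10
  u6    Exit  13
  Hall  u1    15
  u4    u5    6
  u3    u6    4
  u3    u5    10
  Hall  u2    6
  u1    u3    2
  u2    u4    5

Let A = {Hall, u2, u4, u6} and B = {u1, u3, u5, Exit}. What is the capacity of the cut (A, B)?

Edges leaving {Hall, u2, u4, u6}: Hall→u1 (15), u2→u3 (10), u4→u5 (6), u6→Exit (13).
Cut capacity = 15 + 10 + 6 + 13 = 44.

44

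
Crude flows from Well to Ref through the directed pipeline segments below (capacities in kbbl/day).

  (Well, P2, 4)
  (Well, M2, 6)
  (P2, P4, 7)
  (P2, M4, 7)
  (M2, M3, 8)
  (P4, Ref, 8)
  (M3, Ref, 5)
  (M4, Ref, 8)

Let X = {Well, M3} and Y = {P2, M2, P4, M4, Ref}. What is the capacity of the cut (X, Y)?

Edges leaving {Well, M3}: Well→P2 (4), Well→M2 (6), M3→Ref (5).
Cut capacity = 4 + 6 + 5 = 15.

15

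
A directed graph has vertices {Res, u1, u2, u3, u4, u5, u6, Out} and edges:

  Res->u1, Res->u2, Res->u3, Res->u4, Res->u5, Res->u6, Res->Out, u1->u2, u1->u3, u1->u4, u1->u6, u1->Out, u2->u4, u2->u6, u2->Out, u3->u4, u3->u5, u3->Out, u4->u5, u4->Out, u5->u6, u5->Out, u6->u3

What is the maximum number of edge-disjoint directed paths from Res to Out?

6

Assign every edge capacity 1; by Menger, the answer equals the max flow.
Path Res→Out (+1); total 1.
Path Res→u1→Out (+1); total 2.
Path Res→u2→Out (+1); total 3.
Path Res→u3→Out (+1); total 4.
Path Res→u4→Out (+1); total 5.
Path Res→u5→Out (+1); total 6.
No residual Res→Out path; max flow = 6.
Certifying cut of size 6: {Res→Out, Res→u1, Res→u2, u3→Out, u4→Out, u5→Out}.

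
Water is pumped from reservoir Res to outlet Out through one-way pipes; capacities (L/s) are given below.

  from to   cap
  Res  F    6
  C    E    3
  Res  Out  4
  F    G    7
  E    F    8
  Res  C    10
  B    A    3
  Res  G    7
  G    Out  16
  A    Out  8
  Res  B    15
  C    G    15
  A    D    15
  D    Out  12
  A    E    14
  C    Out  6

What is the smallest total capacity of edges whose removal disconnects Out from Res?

29

Augment Res→Out: bottleneck 4, flow now 4.
Augment Res→C→Out: bottleneck 6, flow now 10.
Augment Res→G→Out: bottleneck 7, flow now 17.
Augment Res→B→A→Out: bottleneck 3, flow now 20.
Augment Res→C→G→Out: bottleneck 4, flow now 24.
Augment Res→F→G→Out: bottleneck 5, flow now 29.
No augmenting path remains; maximum flow = 29.
By max-flow min-cut, the minimum cut capacity equals the max flow.
In the residual graph, reachable from Res: {Res, B, C, E, F, G}.
Min-cut edges: Res→Out (4), B→A (3), C→Out (6), G→Out (16); capacity 4 + 3 + 6 + 16 = 29.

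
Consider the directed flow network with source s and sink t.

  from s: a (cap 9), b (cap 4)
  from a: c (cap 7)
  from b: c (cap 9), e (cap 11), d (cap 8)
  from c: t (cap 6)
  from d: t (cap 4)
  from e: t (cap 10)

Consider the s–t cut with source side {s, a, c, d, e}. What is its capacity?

Edges leaving {s, a, c, d, e}: s→b (4), c→t (6), d→t (4), e→t (10).
Cut capacity = 4 + 6 + 4 + 10 = 24.

24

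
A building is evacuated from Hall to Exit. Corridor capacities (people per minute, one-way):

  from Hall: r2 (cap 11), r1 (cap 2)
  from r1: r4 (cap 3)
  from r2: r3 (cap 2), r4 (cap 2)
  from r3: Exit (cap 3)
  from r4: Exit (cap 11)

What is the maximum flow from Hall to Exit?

6

Augment Hall→r1→r4→Exit: bottleneck 2, flow now 2.
Augment Hall→r2→r3→Exit: bottleneck 2, flow now 4.
Augment Hall→r2→r4→Exit: bottleneck 2, flow now 6.
No augmenting path remains; maximum flow = 6.
In the residual graph, reachable from Hall: {Hall, r2}.
Min-cut edges: Hall→r1 (2), r2→r3 (2), r2→r4 (2); capacity 2 + 2 + 2 = 6.
This cut is saturated, so no flow can exceed 6.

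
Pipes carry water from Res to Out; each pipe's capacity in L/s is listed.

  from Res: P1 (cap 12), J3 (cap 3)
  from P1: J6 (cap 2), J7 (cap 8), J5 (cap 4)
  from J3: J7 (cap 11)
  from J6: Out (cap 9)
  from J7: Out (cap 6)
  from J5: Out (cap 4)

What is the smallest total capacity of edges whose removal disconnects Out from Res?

Augment Res→P1→J6→Out: bottleneck 2, flow now 2.
Augment Res→P1→J7→Out: bottleneck 6, flow now 8.
Augment Res→P1→J5→Out: bottleneck 4, flow now 12.
No augmenting path remains; maximum flow = 12.
By max-flow min-cut, the minimum cut capacity equals the max flow.
In the residual graph, reachable from Res: {Res, P1, J3, J7}.
Min-cut edges: P1→J6 (2), P1→J5 (4), J7→Out (6); capacity 2 + 4 + 6 = 12.

12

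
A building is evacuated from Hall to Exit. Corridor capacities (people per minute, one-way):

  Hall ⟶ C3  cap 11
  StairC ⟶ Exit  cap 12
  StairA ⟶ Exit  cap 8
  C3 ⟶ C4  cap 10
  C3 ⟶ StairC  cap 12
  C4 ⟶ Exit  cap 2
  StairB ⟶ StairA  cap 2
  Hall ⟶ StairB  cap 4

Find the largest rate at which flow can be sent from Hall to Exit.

13

Augment Hall→StairB→StairA→Exit: bottleneck 2, flow now 2.
Augment Hall→C3→C4→Exit: bottleneck 2, flow now 4.
Augment Hall→C3→StairC→Exit: bottleneck 9, flow now 13.
No augmenting path remains; maximum flow = 13.
In the residual graph, reachable from Hall: {Hall, StairB}.
Min-cut edges: Hall→C3 (11), StairB→StairA (2); capacity 11 + 2 = 13.
This cut is saturated, so no flow can exceed 13.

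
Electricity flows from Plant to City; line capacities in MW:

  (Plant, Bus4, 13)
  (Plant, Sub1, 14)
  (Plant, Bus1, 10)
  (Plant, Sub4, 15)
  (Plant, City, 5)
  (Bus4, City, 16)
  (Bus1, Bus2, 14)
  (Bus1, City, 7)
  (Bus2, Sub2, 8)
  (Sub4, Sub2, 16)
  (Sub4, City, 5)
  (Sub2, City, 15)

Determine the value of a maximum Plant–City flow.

Augment Plant→City: bottleneck 5, flow now 5.
Augment Plant→Bus4→City: bottleneck 13, flow now 18.
Augment Plant→Bus1→City: bottleneck 7, flow now 25.
Augment Plant→Sub4→City: bottleneck 5, flow now 30.
Augment Plant→Sub4→Sub2→City: bottleneck 10, flow now 40.
Augment Plant→Bus1→Bus2→Sub2→City: bottleneck 3, flow now 43.
No augmenting path remains; maximum flow = 43.
In the residual graph, reachable from Plant: {Plant, Sub1}.
Min-cut edges: Plant→Bus4 (13), Plant→Bus1 (10), Plant→Sub4 (15), Plant→City (5); capacity 13 + 10 + 15 + 5 = 43.
This cut is saturated, so no flow can exceed 43.

43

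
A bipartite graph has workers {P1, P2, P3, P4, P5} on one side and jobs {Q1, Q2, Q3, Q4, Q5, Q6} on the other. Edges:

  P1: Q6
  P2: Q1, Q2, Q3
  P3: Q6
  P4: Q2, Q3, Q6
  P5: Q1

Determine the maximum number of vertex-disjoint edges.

Unit-capacity flow: source→left, listed edges, right→sink; max matching = max flow.
Augmenting path P1→Q6 (+1); matched 1.
Augmenting path P2→Q1 (+1); matched 2.
Augmenting path P4→Q2 (+1); matched 3.
Augmenting path P5→Q1→P2→Q3 (+1); matched 4.
No augmenting path remains; maximum matching = 4.
König certificate: {P2, P4, P5, Q6} is a vertex cover of size 4 (every listed pair touches it), so no matching can be larger.

4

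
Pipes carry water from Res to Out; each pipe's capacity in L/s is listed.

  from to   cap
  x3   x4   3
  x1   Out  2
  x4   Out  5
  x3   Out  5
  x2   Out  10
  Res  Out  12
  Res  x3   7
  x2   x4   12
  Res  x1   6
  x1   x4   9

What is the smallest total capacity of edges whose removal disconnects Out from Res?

Augment Res→Out: bottleneck 12, flow now 12.
Augment Res→x1→Out: bottleneck 2, flow now 14.
Augment Res→x3→Out: bottleneck 5, flow now 19.
Augment Res→x1→x4→Out: bottleneck 4, flow now 23.
Augment Res→x3→x4→Out: bottleneck 1, flow now 24.
No augmenting path remains; maximum flow = 24.
By max-flow min-cut, the minimum cut capacity equals the max flow.
In the residual graph, reachable from Res: {Res, x1, x3, x4}.
Min-cut edges: Res→Out (12), x1→Out (2), x3→Out (5), x4→Out (5); capacity 12 + 2 + 5 + 5 = 24.

24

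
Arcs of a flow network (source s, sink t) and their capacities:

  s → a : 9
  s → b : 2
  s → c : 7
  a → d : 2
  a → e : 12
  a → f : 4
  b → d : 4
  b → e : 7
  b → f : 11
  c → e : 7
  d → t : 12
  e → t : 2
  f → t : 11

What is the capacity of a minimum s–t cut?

10

Augment s→a→d→t: bottleneck 2, flow now 2.
Augment s→a→e→t: bottleneck 2, flow now 4.
Augment s→a→f→t: bottleneck 4, flow now 8.
Augment s→b→d→t: bottleneck 2, flow now 10.
No augmenting path remains; maximum flow = 10.
By max-flow min-cut, the minimum cut capacity equals the max flow.
In the residual graph, reachable from s: {s, a, c, e}.
Min-cut edges: s→b (2), a→d (2), a→f (4), e→t (2); capacity 2 + 2 + 4 + 2 = 10.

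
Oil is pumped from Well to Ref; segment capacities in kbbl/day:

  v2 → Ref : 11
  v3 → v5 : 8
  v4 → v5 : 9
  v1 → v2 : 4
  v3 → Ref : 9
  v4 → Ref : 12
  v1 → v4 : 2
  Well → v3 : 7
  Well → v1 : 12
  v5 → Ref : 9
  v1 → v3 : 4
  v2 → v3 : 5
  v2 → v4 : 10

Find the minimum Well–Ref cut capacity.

Augment Well→v3→Ref: bottleneck 7, flow now 7.
Augment Well→v1→v2→Ref: bottleneck 4, flow now 11.
Augment Well→v1→v3→Ref: bottleneck 2, flow now 13.
Augment Well→v1→v4→Ref: bottleneck 2, flow now 15.
Augment Well→v1→v3→v5→Ref: bottleneck 2, flow now 17.
No augmenting path remains; maximum flow = 17.
By max-flow min-cut, the minimum cut capacity equals the max flow.
In the residual graph, reachable from Well: {Well, v1}.
Min-cut edges: Well→v3 (7), v1→v2 (4), v1→v3 (4), v1→v4 (2); capacity 7 + 4 + 4 + 2 = 17.

17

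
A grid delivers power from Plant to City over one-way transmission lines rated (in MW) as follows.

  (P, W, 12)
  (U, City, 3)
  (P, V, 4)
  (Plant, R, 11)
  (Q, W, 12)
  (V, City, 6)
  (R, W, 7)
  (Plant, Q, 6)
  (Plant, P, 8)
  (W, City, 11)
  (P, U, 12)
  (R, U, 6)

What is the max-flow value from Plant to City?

18

Augment Plant→P→U→City: bottleneck 3, flow now 3.
Augment Plant→P→V→City: bottleneck 4, flow now 7.
Augment Plant→P→W→City: bottleneck 1, flow now 8.
Augment Plant→Q→W→City: bottleneck 6, flow now 14.
Augment Plant→R→W→City: bottleneck 4, flow now 18.
No augmenting path remains; maximum flow = 18.
In the residual graph, reachable from Plant: {Plant, P, Q, R, U, W}.
Min-cut edges: P→V (4), U→City (3), W→City (11); capacity 4 + 3 + 11 = 18.
This cut is saturated, so no flow can exceed 18.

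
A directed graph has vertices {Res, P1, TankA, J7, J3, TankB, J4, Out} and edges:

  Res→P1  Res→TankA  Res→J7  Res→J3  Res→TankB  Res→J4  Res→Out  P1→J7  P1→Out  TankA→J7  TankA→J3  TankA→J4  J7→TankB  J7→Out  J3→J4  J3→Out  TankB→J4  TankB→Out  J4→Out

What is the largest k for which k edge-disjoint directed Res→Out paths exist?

6

Assign every edge capacity 1; by Menger, the answer equals the max flow.
Path Res→Out (+1); total 1.
Path Res→P1→Out (+1); total 2.
Path Res→J7→Out (+1); total 3.
Path Res→J3→Out (+1); total 4.
Path Res→TankB→Out (+1); total 5.
Path Res→J4→Out (+1); total 6.
No residual Res→Out path; max flow = 6.
Certifying cut of size 6: {J3→Out, J4→Out, J7→Out, Res→Out, Res→P1, TankB→Out}.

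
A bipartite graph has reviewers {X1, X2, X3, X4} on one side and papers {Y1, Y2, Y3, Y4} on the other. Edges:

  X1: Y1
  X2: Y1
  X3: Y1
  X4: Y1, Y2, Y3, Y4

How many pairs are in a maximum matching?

Unit-capacity flow: source→left, listed edges, right→sink; max matching = max flow.
Augmenting path X1→Y1 (+1); matched 1.
Augmenting path X4→Y2 (+1); matched 2.
No augmenting path remains; maximum matching = 2.
König certificate: {X4, Y1} is a vertex cover of size 2 (every listed pair touches it), so no matching can be larger.

2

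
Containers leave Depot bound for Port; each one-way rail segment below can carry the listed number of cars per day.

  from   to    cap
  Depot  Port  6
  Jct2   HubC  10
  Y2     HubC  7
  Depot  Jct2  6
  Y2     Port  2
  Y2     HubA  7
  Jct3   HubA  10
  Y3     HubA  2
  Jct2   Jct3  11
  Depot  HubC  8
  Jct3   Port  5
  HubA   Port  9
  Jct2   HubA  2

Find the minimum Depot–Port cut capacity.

Augment Depot→Port: bottleneck 6, flow now 6.
Augment Depot→Jct2→Jct3→Port: bottleneck 5, flow now 11.
Augment Depot→Jct2→HubA→Port: bottleneck 1, flow now 12.
No augmenting path remains; maximum flow = 12.
By max-flow min-cut, the minimum cut capacity equals the max flow.
In the residual graph, reachable from Depot: {Depot, HubC}.
Min-cut edges: Depot→Jct2 (6), Depot→Port (6); capacity 6 + 6 = 12.

12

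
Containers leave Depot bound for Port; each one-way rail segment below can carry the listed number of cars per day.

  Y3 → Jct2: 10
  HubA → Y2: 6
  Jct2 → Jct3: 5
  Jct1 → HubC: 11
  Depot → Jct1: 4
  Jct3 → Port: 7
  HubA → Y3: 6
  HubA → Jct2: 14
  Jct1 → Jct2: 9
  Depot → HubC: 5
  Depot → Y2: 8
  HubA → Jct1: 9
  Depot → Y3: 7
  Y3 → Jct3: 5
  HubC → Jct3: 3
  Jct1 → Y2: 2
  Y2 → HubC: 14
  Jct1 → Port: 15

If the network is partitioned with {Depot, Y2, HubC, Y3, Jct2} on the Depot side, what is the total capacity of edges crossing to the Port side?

Edges leaving {Depot, Y2, HubC, Y3, Jct2}: Depot→Jct1 (4), HubC→Jct3 (3), Y3→Jct3 (5), Jct2→Jct3 (5).
Cut capacity = 4 + 3 + 5 + 5 = 17.

17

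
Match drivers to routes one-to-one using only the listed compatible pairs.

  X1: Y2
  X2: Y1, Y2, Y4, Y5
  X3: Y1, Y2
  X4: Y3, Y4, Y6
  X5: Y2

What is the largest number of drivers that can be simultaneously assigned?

4

Unit-capacity flow: source→left, listed edges, right→sink; max matching = max flow.
Augmenting path X1→Y2 (+1); matched 1.
Augmenting path X2→Y1 (+1); matched 2.
Augmenting path X4→Y3 (+1); matched 3.
Augmenting path X3→Y1→X2→Y4 (+1); matched 4.
No augmenting path remains; maximum matching = 4.
König certificate: {X2, X3, X4, Y2} is a vertex cover of size 4 (every listed pair touches it), so no matching can be larger.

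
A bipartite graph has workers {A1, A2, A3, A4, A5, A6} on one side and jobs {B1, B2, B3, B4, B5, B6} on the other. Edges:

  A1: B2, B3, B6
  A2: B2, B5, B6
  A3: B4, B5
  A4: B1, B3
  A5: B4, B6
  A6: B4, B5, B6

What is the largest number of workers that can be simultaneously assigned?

6

Unit-capacity flow: source→left, listed edges, right→sink; max matching = max flow.
Augmenting path A1→B2 (+1); matched 1.
Augmenting path A2→B5 (+1); matched 2.
Augmenting path A3→B4 (+1); matched 3.
Augmenting path A4→B1 (+1); matched 4.
Augmenting path A5→B6 (+1); matched 5.
Augmenting path A6→B5→A2→B2→A1→B3 (+1); matched 6.
No augmenting path remains; maximum matching = 6.
König certificate: {A1, A2, A3, A4, A5, A6} is a vertex cover of size 6 (every listed pair touches it), so no matching can be larger.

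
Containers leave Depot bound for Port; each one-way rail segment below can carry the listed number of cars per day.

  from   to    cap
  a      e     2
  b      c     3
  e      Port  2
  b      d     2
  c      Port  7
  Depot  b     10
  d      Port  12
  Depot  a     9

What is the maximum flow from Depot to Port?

Augment Depot→a→e→Port: bottleneck 2, flow now 2.
Augment Depot→b→c→Port: bottleneck 3, flow now 5.
Augment Depot→b→d→Port: bottleneck 2, flow now 7.
No augmenting path remains; maximum flow = 7.
In the residual graph, reachable from Depot: {Depot, a, b}.
Min-cut edges: a→e (2), b→c (3), b→d (2); capacity 2 + 3 + 2 = 7.
This cut is saturated, so no flow can exceed 7.

7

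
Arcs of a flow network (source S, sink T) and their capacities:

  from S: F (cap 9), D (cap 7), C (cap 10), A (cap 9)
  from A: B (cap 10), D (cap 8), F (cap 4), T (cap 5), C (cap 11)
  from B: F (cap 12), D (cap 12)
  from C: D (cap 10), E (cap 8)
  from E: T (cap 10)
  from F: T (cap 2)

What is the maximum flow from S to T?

15

Augment S→A→T: bottleneck 5, flow now 5.
Augment S→F→T: bottleneck 2, flow now 7.
Augment S→C→E→T: bottleneck 8, flow now 15.
No augmenting path remains; maximum flow = 15.
In the residual graph, reachable from S: {S, A, B, C, D, F}.
Min-cut edges: A→T (5), C→E (8), F→T (2); capacity 5 + 8 + 2 = 15.
This cut is saturated, so no flow can exceed 15.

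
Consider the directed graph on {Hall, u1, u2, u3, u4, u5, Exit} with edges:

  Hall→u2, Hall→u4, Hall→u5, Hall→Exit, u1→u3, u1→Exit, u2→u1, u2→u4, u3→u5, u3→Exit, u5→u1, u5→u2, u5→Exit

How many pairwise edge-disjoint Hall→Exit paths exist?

3

Assign every edge capacity 1; by Menger, the answer equals the max flow.
Path Hall→Exit (+1); total 1.
Path Hall→u5→Exit (+1); total 2.
Path Hall→u2→u1→Exit (+1); total 3.
No residual Hall→Exit path; max flow = 3.
Certifying cut of size 3: {Hall→Exit, Hall→u2, Hall→u5}.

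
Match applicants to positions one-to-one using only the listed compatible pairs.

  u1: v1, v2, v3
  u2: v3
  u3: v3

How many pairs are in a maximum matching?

2

Unit-capacity flow: source→left, listed edges, right→sink; max matching = max flow.
Augmenting path u1→v1 (+1); matched 1.
Augmenting path u2→v3 (+1); matched 2.
No augmenting path remains; maximum matching = 2.
König certificate: {u1, v3} is a vertex cover of size 2 (every listed pair touches it), so no matching can be larger.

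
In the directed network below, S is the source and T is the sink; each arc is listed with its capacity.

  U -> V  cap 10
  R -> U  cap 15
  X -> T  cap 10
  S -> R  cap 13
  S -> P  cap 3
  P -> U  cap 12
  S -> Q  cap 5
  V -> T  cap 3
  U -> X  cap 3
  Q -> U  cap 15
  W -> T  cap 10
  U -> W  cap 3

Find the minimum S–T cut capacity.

Augment S→P→U→V→T: bottleneck 3, flow now 3.
Augment S→Q→U→W→T: bottleneck 3, flow now 6.
Augment S→Q→U→X→T: bottleneck 2, flow now 8.
Augment S→R→U→X→T: bottleneck 1, flow now 9.
No augmenting path remains; maximum flow = 9.
By max-flow min-cut, the minimum cut capacity equals the max flow.
In the residual graph, reachable from S: {S, P, Q, R, U, V}.
Min-cut edges: U→W (3), U→X (3), V→T (3); capacity 3 + 3 + 3 = 9.

9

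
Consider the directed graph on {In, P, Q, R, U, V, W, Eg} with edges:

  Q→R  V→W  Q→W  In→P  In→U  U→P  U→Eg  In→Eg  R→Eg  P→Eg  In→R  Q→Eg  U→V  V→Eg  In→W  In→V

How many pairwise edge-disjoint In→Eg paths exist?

5

Assign every edge capacity 1; by Menger, the answer equals the max flow.
Path In→Eg (+1); total 1.
Path In→P→Eg (+1); total 2.
Path In→R→Eg (+1); total 3.
Path In→U→Eg (+1); total 4.
Path In→V→Eg (+1); total 5.
No residual In→Eg path; max flow = 5.
Certifying cut of size 5: {In→Eg, In→P, In→R, In→U, In→V}.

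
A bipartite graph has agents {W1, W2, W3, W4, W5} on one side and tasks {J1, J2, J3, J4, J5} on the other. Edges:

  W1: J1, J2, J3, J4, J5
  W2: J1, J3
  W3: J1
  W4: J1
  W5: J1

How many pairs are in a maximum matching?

Unit-capacity flow: source→left, listed edges, right→sink; max matching = max flow.
Augmenting path W1→J1 (+1); matched 1.
Augmenting path W2→J3 (+1); matched 2.
Augmenting path W3→J1→W1→J2 (+1); matched 3.
No augmenting path remains; maximum matching = 3.
König certificate: {W1, W2, J1} is a vertex cover of size 3 (every listed pair touches it), so no matching can be larger.

3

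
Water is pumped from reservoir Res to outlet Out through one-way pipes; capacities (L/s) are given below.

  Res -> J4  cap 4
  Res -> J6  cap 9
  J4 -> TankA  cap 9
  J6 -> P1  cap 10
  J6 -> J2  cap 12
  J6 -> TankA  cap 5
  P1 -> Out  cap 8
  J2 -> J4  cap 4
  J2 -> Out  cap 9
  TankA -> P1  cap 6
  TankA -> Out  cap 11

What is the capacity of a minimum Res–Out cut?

13

Augment Res→J4→TankA→Out: bottleneck 4, flow now 4.
Augment Res→J6→P1→Out: bottleneck 8, flow now 12.
Augment Res→J6→J2→Out: bottleneck 1, flow now 13.
No augmenting path remains; maximum flow = 13.
By max-flow min-cut, the minimum cut capacity equals the max flow.
In the residual graph, reachable from Res: {Res}.
Min-cut edges: Res→J4 (4), Res→J6 (9); capacity 4 + 9 = 13.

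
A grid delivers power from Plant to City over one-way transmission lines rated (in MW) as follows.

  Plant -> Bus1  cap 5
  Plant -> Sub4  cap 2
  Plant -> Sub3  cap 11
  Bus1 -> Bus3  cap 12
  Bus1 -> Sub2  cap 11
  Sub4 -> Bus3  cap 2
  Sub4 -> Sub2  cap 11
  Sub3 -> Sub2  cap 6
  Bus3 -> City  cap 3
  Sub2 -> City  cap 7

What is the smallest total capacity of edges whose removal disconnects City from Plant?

10

Augment Plant→Bus1→Bus3→City: bottleneck 3, flow now 3.
Augment Plant→Bus1→Sub2→City: bottleneck 2, flow now 5.
Augment Plant→Sub4→Sub2→City: bottleneck 2, flow now 7.
Augment Plant→Sub3→Sub2→City: bottleneck 3, flow now 10.
No augmenting path remains; maximum flow = 10.
By max-flow min-cut, the minimum cut capacity equals the max flow.
In the residual graph, reachable from Plant: {Plant, Bus1, Sub4, Sub3, Bus3, Sub2}.
Min-cut edges: Bus3→City (3), Sub2→City (7); capacity 3 + 7 = 10.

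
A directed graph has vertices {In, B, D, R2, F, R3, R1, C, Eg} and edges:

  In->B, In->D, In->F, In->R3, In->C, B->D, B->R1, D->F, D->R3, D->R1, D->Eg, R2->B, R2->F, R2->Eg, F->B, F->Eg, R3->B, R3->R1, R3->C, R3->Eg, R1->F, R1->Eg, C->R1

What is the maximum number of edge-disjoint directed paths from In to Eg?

4

Assign every edge capacity 1; by Menger, the answer equals the max flow.
Path In→D→Eg (+1); total 1.
Path In→F→Eg (+1); total 2.
Path In→R3→Eg (+1); total 3.
Path In→B→R1→Eg (+1); total 4.
No residual In→Eg path; max flow = 4.
Certifying cut of size 4: {D→Eg, F→Eg, R1→Eg, R3→Eg}.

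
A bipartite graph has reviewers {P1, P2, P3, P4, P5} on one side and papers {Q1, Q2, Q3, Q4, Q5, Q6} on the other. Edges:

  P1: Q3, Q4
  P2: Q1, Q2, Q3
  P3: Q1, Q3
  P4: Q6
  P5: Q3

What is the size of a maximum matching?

Unit-capacity flow: source→left, listed edges, right→sink; max matching = max flow.
Augmenting path P1→Q3 (+1); matched 1.
Augmenting path P2→Q1 (+1); matched 2.
Augmenting path P4→Q6 (+1); matched 3.
Augmenting path P3→Q1→P2→Q2 (+1); matched 4.
Augmenting path P5→Q3→P1→Q4 (+1); matched 5.
No augmenting path remains; maximum matching = 5.
König certificate: {P1, P2, P3, P4, P5} is a vertex cover of size 5 (every listed pair touches it), so no matching can be larger.

5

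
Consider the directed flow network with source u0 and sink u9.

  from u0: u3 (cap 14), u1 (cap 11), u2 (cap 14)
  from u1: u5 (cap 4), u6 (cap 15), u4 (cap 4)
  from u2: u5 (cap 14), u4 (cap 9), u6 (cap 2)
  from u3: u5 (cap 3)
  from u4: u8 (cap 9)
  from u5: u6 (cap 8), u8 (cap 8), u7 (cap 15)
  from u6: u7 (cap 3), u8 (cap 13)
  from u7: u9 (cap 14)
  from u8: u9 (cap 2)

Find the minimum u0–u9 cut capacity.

16

Augment u0→u1→u4→u8→u9: bottleneck 2, flow now 2.
Augment u0→u1→u5→u7→u9: bottleneck 4, flow now 6.
Augment u0→u1→u6→u7→u9: bottleneck 3, flow now 9.
Augment u0→u2→u5→u7→u9: bottleneck 7, flow now 16.
No augmenting path remains; maximum flow = 16.
By max-flow min-cut, the minimum cut capacity equals the max flow.
In the residual graph, reachable from u0: {u0, u1, u2, u3, u4, u5, u6, u7, u8}.
Min-cut edges: u7→u9 (14), u8→u9 (2); capacity 14 + 2 = 16.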